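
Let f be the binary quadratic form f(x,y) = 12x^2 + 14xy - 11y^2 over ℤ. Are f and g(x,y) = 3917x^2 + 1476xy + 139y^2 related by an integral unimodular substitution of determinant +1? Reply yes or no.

D₁ = 724, D₂ = 724
river cycle of f (length 42): (-11, 8, 15), (15, 22, -4), (-4, 26, 3), (3, 22, -20), (-20, 18, 5), (5, 22, -12), (-12, 26, 1), (1, 26, -12), (-12, 22, 5), (5, 18, -20), … (32 more)
river cycle of g (length 42): (12, 14, -11), (-11, 8, 15), (15, 22, -4), (-4, 26, 3), (3, 22, -20), (-20, 18, 5), (5, 22, -12), (-12, 26, 1), (1, 26, -12), (-12, 22, 5), … (32 more)
cycles coincide ⇒ equivalent

yes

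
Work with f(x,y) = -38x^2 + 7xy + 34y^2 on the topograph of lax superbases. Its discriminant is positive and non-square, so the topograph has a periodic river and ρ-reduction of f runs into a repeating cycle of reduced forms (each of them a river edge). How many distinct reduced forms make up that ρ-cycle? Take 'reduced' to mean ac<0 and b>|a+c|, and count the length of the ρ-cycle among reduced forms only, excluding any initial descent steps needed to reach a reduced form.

D = 5217, ⌊√D⌋ = 72
river: ρ → (34,61,-11)
river: ρ → (-11,71,4)
river: ρ → (4,65,-62)
river: ρ → (-62,59,7)
river: ρ → (7,67,-26)
river: ρ → (-26,37,37)
river: ρ → (37,37,-26)
river: ρ → (-26,67,7)
river: ρ → (7,59,-62)
river: ρ → (-62,65,4)
river: ρ → (4,71,-11)
river: ρ → (-11,61,34)
river: ρ → (34,7,-38)
river: ρ → (-38,69,3)
river: ρ → (3,69,-38)
river: ρ → (-38,7,34)
ρ-cycle length = 16 (tail of 0 descent steps not counted)

16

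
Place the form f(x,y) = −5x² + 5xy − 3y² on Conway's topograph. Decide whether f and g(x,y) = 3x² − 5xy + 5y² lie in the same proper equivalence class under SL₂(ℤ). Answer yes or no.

D₁ = -35, D₂ = -35
f is negative-definite; reduce −f:
−f: translate: b→5 (≡-5 mod 10), so (5,-5,3)→(5,5,3)
−f: flip: (5,5,3)→(3,-5,5)
−f: translate: b→1 (≡-5 mod 6), so (3,-5,5)→(3,1,3)
−f: reduced (well bottom): (3,1,3) with a≤c, −a<b≤a
flip sign back: reduced form of f is (-3,-1,-3)
g: translate: b→1 (≡-5 mod 6), so (3,-5,5)→(3,1,3)
g: reduced (well bottom): (3,1,3) with a≤c, −a<b≤a
reduced forms (-3, -1, -3) vs (3, 1, 3) ⇒ inequivalent

no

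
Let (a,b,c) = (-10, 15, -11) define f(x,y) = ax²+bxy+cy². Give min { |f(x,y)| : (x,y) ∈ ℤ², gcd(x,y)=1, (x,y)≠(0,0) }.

translate: b→5 (≡-15 mod 20), so (10,-15,11)→(10,5,6)
flip: (10,5,6)→(6,-5,10)
reduced (well bottom): (6,-5,10) with a≤c, −a<b≤a
well minimum |f| = |-6| = 6 (negative-definite)

6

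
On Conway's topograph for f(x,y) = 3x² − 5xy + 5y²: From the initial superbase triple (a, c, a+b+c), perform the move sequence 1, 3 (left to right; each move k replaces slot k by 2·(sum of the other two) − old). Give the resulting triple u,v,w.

start (3,5,3) = (f(1,0),f(0,1),f(1,1))
replace slot 1: 2·(5+3) − 3 = 13 → (13,5,3)
replace slot 3: 2·(13+5) − 3 = 33 → (13,5,33)

13,5,33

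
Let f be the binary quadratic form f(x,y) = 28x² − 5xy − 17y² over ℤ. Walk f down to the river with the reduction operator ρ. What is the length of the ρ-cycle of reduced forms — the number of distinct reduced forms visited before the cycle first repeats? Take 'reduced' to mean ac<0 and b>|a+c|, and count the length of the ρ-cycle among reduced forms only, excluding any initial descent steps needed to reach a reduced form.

D = 1929, ⌊√D⌋ = 43
descent: ρ → (-17,39,6)  [lands on river]
river: ρ → (6,33,-35)
river: ρ → (-35,37,4)
river: ρ → (4,43,-5)
river: ρ → (-5,37,28)
river: ρ → (28,19,-14)
river: ρ → (-14,37,10)
river: ρ → (10,43,-2)
river: ρ → (-2,41,31)
river: ρ → (31,21,-12)
river: ρ → (-12,27,25)
river: ρ → (25,23,-14)
river: ρ → (-14,33,15)
river: ρ → (15,27,-20)
river: ρ → (-20,13,22)
river: ρ → (22,31,-11)
river: ρ → (-11,35,16)
river: ρ → (16,29,-17)
ρ-cycle length = 18 (tail of 1 descent step not counted)

18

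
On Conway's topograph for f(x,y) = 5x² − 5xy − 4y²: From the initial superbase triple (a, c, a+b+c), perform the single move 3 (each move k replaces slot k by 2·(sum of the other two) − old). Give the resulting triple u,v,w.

start (5,-4,-4) = (f(1,0),f(0,1),f(1,1))
replace slot 3: 2·(5+(-4)) − (-4) = 6 → (5,-4,6)

5,-4,6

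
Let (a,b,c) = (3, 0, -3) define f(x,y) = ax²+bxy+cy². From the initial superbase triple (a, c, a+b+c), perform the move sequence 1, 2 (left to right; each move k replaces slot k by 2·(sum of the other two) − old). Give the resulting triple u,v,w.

start (3,-3,0) = (f(1,0),f(0,1),f(1,1))
replace slot 1: 2·((-3)+0) − 3 = -9 → (-9,-3,0)
replace slot 2: 2·((-9)+0) − (-3) = -15 → (-9,-15,0)

-9,-15,0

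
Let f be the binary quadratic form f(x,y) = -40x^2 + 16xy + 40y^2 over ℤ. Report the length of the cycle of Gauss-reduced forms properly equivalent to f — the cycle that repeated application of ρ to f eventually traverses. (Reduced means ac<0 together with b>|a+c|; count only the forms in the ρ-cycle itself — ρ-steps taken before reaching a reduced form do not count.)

D = 6656, ⌊√D⌋ = 81
river: ρ → (40,64,-16)
river: ρ → (-16,64,40)
river: ρ → (40,16,-40)
river: ρ → (-40,64,16)
river: ρ → (16,64,-40)
river: ρ → (-40,16,40)
ρ-cycle length = 6 (tail of 0 descent steps not counted)

6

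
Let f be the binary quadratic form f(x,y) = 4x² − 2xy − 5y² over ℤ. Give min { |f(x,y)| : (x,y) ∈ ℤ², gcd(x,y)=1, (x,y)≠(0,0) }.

descent: ρ → (-5,2,4)  [lands on river]
river: ρ → (4,6,-3)
river: ρ → (-3,6,4)
river: ρ → (4,2,-5)
river: ρ → (-5,8,1)
river: ρ → (1,8,-5)
closes: descent 1, river 6
min |a| on river = 1

1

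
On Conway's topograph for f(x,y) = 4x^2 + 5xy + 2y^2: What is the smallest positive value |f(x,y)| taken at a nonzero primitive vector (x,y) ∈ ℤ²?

translate: b→-3 (≡5 mod 8), so (4,5,2)→(4,-3,1)
flip: (4,-3,1)→(1,3,4)
translate: b→1 (≡3 mod 2), so (1,3,4)→(1,1,2)
reduced (well bottom): (1,1,2) with a≤c, −a<b≤a
well minimum = a = 1

1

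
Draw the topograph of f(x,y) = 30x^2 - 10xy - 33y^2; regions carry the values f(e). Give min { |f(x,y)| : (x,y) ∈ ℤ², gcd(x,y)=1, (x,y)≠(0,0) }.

descent: ρ → (-33,10,30)  [lands on river]
river: ρ → (30,50,-13)
river: ρ → (-13,54,22)
river: ρ → (22,34,-33)
river: ρ → (-33,32,23)
river: ρ → (23,60,-5)
river: ρ → (-5,60,23)
river: ρ → (23,32,-33)
river: ρ → (-33,34,22)
river: ρ → (22,54,-13)
river: ρ → (-13,50,30)
river: ρ → (30,10,-33)
river: ρ → (-33,56,7)
river: ρ → (7,56,-33)
closes: descent 1, river 14
min |a| on river = 5

5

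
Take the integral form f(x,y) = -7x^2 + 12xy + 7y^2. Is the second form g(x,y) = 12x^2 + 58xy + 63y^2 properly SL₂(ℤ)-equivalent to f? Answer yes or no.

D₁ = 340, D₂ = 340
river cycle of f (length 14): (7, 16, -3), (-3, 14, 12), (12, 10, -5), (-5, 10, 12), (12, 14, -3), (-3, 16, 7), (7, 12, -7), (-7, 16, 3), (3, 14, -12), (-12, 10, 5), … (4 more)
river cycle of g (length 14): (12, 10, -5), (-5, 10, 12), (12, 14, -3), (-3, 16, 7), (7, 12, -7), (-7, 16, 3), (3, 14, -12), (-12, 10, 5), (5, 10, -12), (-12, 14, 3), … (4 more)
cycles coincide ⇒ equivalent

yes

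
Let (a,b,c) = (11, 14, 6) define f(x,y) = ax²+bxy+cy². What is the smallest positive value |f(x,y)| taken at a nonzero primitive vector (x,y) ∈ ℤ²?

translate: b→-8 (≡14 mod 22), so (11,14,6)→(11,-8,3)
flip: (11,-8,3)→(3,8,11)
translate: b→2 (≡8 mod 6), so (3,8,11)→(3,2,6)
reduced (well bottom): (3,2,6) with a≤c, −a<b≤a
well minimum = a = 3

3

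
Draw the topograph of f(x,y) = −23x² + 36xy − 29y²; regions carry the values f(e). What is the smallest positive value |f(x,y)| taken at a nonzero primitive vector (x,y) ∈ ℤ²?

translate: b→10 (≡-36 mod 46), so (23,-36,29)→(23,10,16)
flip: (23,10,16)→(16,-10,23)
reduced (well bottom): (16,-10,23) with a≤c, −a<b≤a
well minimum |f| = |-16| = 16 (negative-definite)

16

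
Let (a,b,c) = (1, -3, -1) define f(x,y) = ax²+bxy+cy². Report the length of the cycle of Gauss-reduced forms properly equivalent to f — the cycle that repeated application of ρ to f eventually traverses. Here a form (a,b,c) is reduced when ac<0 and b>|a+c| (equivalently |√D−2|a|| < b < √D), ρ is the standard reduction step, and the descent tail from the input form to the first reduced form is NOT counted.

D = 13, ⌊√D⌋ = 3
descent: ρ → (-1,3,1)  [lands on river]
river: ρ → (1,3,-1)
ρ-cycle length = 2 (tail of 1 descent step not counted)

2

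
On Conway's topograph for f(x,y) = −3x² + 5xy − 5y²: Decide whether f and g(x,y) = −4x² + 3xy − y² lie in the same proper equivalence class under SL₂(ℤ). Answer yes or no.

D₁ = -35, D₂ = -7
discriminants differ ⇒ not SL₂(ℤ)-equivalent

no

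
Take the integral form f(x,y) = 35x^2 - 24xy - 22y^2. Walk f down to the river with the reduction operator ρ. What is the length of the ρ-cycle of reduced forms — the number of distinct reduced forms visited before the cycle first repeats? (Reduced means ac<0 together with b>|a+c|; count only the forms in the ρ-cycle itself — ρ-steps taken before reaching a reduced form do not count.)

D = 3656, ⌊√D⌋ = 60
descent: ρ → (-22,24,35)  [lands on river]
river: ρ → (35,46,-11)
river: ρ → (-11,42,43)
river: ρ → (43,44,-10)
river: ρ → (-10,56,13)
river: ρ → (13,48,-26)
river: ρ → (-26,56,5)
river: ρ → (5,54,-37)
river: ρ → (-37,20,22)
river: ρ → (22,24,-35)
river: ρ → (-35,46,11)
river: ρ → (11,42,-43)
river: ρ → (-43,44,10)
river: ρ → (10,56,-13)
river: ρ → (-13,48,26)
river: ρ → (26,56,-5)
river: ρ → (-5,54,37)
river: ρ → (37,20,-22)
ρ-cycle length = 18 (tail of 1 descent step not counted)

18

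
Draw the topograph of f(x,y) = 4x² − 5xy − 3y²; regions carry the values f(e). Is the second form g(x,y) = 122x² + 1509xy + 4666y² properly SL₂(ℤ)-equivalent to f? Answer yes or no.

D₁ = 73, D₂ = 73
river cycle of f (length 18): (-3, 5, 4), (4, 3, -4), (-4, 5, 3), (3, 7, -2), (-2, 5, 6), (6, 7, -1), (-1, 7, 6), (6, 5, -2), (-2, 7, 3), (3, 5, -4), … (8 more)
river cycle of g (length 18): (4, 3, -4), (-4, 5, 3), (3, 7, -2), (-2, 5, 6), (6, 7, -1), (-1, 7, 6), (6, 5, -2), (-2, 7, 3), (3, 5, -4), (-4, 3, 4), … (8 more)
cycles coincide ⇒ equivalent

yes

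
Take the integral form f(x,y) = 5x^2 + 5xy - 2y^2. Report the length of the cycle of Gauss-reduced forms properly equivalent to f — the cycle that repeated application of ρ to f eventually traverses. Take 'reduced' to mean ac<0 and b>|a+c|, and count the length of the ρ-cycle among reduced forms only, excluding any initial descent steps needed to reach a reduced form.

D = 65, ⌊√D⌋ = 8
river: ρ → (-2,7,2)
river: ρ → (2,5,-5)
river: ρ → (-5,5,2)
river: ρ → (2,7,-2)
river: ρ → (-2,5,5)
river: ρ → (5,5,-2)
ρ-cycle length = 6 (tail of 0 descent steps not counted)

6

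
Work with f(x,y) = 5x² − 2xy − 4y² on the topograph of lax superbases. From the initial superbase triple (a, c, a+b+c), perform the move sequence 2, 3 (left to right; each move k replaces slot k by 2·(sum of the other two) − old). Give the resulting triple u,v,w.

start (5,-4,-1) = (f(1,0),f(0,1),f(1,1))
replace slot 2: 2·(5+(-1)) − (-4) = 12 → (5,12,-1)
replace slot 3: 2·(5+12) − (-1) = 35 → (5,12,35)

5,12,35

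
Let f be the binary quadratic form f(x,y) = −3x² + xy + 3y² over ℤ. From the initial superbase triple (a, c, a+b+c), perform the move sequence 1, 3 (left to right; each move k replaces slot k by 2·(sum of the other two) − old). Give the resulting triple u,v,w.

start (-3,3,1) = (f(1,0),f(0,1),f(1,1))
replace slot 1: 2·(3+1) − (-3) = 11 → (11,3,1)
replace slot 3: 2·(11+3) − 1 = 27 → (11,3,27)

11,3,27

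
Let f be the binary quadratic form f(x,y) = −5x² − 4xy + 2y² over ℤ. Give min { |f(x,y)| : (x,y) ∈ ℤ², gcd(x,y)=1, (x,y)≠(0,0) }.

descent: ρ → (2,4,-5)  [lands on river]
river: ρ → (-5,6,1)
river: ρ → (1,6,-5)
river: ρ → (-5,4,2)
closes: descent 1, river 4
min |a| on river = 1

1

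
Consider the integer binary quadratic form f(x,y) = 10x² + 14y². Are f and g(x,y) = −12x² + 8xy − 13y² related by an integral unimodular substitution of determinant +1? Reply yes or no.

D₁ = -560, D₂ = -560
f: reduced (well bottom): (10,0,14) with a≤c, −a<b≤a
g is negative-definite; reduce −g:
−g: reduced (well bottom): (12,-8,13) with a≤c, −a<b≤a
flip sign back: reduced form of g is (-12,8,-13)
reduced forms (10, 0, 14) vs (-12, 8, -13) ⇒ inequivalent

no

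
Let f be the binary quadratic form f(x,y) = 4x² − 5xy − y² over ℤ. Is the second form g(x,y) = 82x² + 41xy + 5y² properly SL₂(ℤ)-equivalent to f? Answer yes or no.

D₁ = 41, D₂ = 41
river cycle of f (length 10): (-1, 5, 4), (4, 3, -2), (-2, 5, 2), (2, 3, -4), (-4, 5, 1), (1, 5, -4), (-4, 3, 2), (2, 5, -2), (-2, 3, 4), (4, 5, -1)
river cycle of g (length 10): (-2, 5, 2), (2, 3, -4), (-4, 5, 1), (1, 5, -4), (-4, 3, 2), (2, 5, -2), (-2, 3, 4), (4, 5, -1), (-1, 5, 4), (4, 3, -2)
cycles coincide ⇒ equivalent

yes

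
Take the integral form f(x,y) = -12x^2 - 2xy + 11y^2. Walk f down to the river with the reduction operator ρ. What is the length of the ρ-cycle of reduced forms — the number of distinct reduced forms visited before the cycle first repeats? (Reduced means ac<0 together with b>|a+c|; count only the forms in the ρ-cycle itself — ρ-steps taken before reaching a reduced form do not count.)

D = 532, ⌊√D⌋ = 23
descent: ρ → (11,2,-12)  [lands on river]
river: ρ → (-12,22,1)
river: ρ → (1,22,-12)
river: ρ → (-12,2,11)
river: ρ → (11,20,-3)
river: ρ → (-3,22,4)
river: ρ → (4,18,-13)
river: ρ → (-13,8,9)
river: ρ → (9,10,-12)
river: ρ → (-12,14,7)
river: ρ → (7,14,-12)
river: ρ → (-12,10,9)
river: ρ → (9,8,-13)
river: ρ → (-13,18,4)
river: ρ → (4,22,-3)
river: ρ → (-3,20,11)
ρ-cycle length = 16 (tail of 1 descent step not counted)

16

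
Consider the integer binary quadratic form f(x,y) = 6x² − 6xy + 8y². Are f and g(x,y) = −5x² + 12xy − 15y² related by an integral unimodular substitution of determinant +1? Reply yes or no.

D₁ = -156, D₂ = -156
f: translate: b→6 (≡-6 mod 12), so (6,-6,8)→(6,6,8)
f: reduced (well bottom): (6,6,8) with a≤c, −a<b≤a
g is negative-definite; reduce −g:
−g: translate: b→-2 (≡-12 mod 10), so (5,-12,15)→(5,-2,8)
−g: reduced (well bottom): (5,-2,8) with a≤c, −a<b≤a
flip sign back: reduced form of g is (-5,2,-8)
reduced forms (6, 6, 8) vs (-5, 2, -8) ⇒ inequivalent

no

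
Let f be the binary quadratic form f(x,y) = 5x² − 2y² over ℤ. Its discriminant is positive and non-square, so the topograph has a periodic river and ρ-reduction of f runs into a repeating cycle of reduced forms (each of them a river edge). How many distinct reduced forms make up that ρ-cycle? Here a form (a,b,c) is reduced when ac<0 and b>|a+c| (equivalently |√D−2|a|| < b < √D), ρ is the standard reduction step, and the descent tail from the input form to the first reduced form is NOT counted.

D = 40, ⌊√D⌋ = 6
descent: ρ → (-2,4,3)  [lands on river]
river: ρ → (3,2,-3)
river: ρ → (-3,4,2)
river: ρ → (2,4,-3)
river: ρ → (-3,2,3)
river: ρ → (3,4,-2)
ρ-cycle length = 6 (tail of 1 descent step not counted)

6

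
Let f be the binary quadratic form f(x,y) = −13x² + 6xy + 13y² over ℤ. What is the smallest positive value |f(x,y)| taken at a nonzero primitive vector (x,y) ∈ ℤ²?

river: ρ → (13,20,-6)
river: ρ → (-6,16,19)
river: ρ → (19,22,-3)
river: ρ → (-3,26,3)
river: ρ → (3,22,-19)
river: ρ → (-19,16,6)
river: ρ → (6,20,-13)
river: ρ → (-13,6,13)
closes: descent 0, river 8
min |a| on river = 3

3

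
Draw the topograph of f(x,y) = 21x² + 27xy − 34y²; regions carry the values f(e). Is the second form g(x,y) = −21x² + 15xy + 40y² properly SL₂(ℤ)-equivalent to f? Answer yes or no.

D₁ = 3585, D₂ = 3585
river cycle of f (length 8): (-34, 41, 14), (14, 43, -31), (-31, 19, 26), (26, 33, -24), (-24, 15, 35), (35, 55, -4), (-4, 57, 21), (21, 27, -34)
river cycle of g (length 8): (-21, 57, 4), (4, 55, -35), (-35, 15, 24), (24, 33, -26), (-26, 19, 31), (31, 43, -14), (-14, 41, 34), (34, 27, -21)
cycles differ ⇒ inequivalent

no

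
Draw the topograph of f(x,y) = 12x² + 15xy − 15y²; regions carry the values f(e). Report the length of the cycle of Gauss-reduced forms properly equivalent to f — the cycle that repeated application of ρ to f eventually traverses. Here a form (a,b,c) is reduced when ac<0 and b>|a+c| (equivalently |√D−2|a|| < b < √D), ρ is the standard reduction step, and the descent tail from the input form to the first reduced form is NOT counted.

D = 945, ⌊√D⌋ = 30
river: ρ → (-15,15,12)
river: ρ → (12,9,-18)
river: ρ → (-18,27,3)
river: ρ → (3,27,-18)
river: ρ → (-18,9,12)
river: ρ → (12,15,-15)
ρ-cycle length = 6 (tail of 0 descent steps not counted)

6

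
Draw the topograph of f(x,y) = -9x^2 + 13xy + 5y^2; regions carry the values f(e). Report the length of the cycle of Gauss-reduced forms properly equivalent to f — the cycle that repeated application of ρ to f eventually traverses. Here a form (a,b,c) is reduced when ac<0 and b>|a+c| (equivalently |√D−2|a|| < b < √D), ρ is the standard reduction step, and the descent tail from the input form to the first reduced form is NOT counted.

D = 349, ⌊√D⌋ = 18
river: ρ → (5,17,-3)
river: ρ → (-3,13,15)
river: ρ → (15,17,-1)
river: ρ → (-1,17,15)
river: ρ → (15,13,-3)
river: ρ → (-3,17,5)
river: ρ → (5,13,-9)
river: ρ → (-9,5,9)
river: ρ → (9,13,-5)
river: ρ → (-5,17,3)
river: ρ → (3,13,-15)
river: ρ → (-15,17,1)
river: ρ → (1,17,-15)
river: ρ → (-15,13,3)
river: ρ → (3,17,-5)
river: ρ → (-5,13,9)
river: ρ → (9,5,-9)
river: ρ → (-9,13,5)
ρ-cycle length = 18 (tail of 0 descent steps not counted)

18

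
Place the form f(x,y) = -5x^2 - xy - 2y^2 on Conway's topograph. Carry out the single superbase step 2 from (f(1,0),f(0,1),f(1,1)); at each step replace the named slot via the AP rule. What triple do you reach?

start (-5,-2,-8) = (f(1,0),f(0,1),f(1,1))
replace slot 2: 2·((-5)+(-8)) − (-2) = -24 → (-5,-24,-8)

-5,-24,-8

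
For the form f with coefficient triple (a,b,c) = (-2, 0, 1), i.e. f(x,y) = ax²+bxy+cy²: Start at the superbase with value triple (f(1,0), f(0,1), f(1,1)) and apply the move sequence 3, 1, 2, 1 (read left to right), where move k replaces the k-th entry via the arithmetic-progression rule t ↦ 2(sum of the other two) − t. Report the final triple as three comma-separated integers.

start (-2,1,-1) = (f(1,0),f(0,1),f(1,1))
replace slot 3: 2·((-2)+1) − (-1) = -1 → (-2,1,-1)
replace slot 1: 2·(1+(-1)) − (-2) = 2 → (2,1,-1)
replace slot 2: 2·(2+(-1)) − 1 = 1 → (2,1,-1)
replace slot 1: 2·(1+(-1)) − 2 = -2 → (-2,1,-1)

-2,1,-1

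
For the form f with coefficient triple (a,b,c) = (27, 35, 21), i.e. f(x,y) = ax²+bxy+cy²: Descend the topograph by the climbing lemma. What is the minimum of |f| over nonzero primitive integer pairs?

translate: b→-19 (≡35 mod 54), so (27,35,21)→(27,-19,13)
flip: (27,-19,13)→(13,19,27)
translate: b→-7 (≡19 mod 26), so (13,19,27)→(13,-7,21)
reduced (well bottom): (13,-7,21) with a≤c, −a<b≤a
well minimum = a = 13

13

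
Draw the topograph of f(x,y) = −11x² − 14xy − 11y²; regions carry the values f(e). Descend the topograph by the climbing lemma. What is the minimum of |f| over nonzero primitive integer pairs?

translate: b→-8 (≡14 mod 22), so (11,14,11)→(11,-8,8)
flip: (11,-8,8)→(8,8,11)
reduced (well bottom): (8,8,11) with a≤c, −a<b≤a
well minimum |f| = |-8| = 8 (negative-definite)

8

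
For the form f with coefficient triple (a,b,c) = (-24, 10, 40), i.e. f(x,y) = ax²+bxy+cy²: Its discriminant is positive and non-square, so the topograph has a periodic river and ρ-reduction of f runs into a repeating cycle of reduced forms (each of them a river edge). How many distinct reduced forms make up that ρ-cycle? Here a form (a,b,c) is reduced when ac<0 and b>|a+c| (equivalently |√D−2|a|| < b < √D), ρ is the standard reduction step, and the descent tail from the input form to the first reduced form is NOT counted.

D = 3940, ⌊√D⌋ = 62
descent: ρ → (40,-10,-24)
descent: ρ → (-24,58,6)  [lands on river]
river: ρ → (6,62,-4)
river: ρ → (-4,58,36)
river: ρ → (36,14,-26)
river: ρ → (-26,38,24)
river: ρ → (24,58,-6)
river: ρ → (-6,62,4)
river: ρ → (4,58,-36)
river: ρ → (-36,14,26)
river: ρ → (26,38,-24)
ρ-cycle length = 10 (tail of 2 descent steps not counted)

10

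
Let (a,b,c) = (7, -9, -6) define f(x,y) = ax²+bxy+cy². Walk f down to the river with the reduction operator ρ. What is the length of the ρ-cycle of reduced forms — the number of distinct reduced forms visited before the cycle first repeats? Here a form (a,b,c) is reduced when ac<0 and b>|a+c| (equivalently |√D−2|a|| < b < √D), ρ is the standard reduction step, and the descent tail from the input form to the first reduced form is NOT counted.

D = 249, ⌊√D⌋ = 15
descent: ρ → (-6,9,7)  [lands on river]
river: ρ → (7,5,-8)
river: ρ → (-8,11,4)
river: ρ → (4,13,-5)
river: ρ → (-5,7,10)
river: ρ → (10,13,-2)
river: ρ → (-2,15,3)
river: ρ → (3,15,-2)
river: ρ → (-2,13,10)
river: ρ → (10,7,-5)
river: ρ → (-5,13,4)
river: ρ → (4,11,-8)
river: ρ → (-8,5,7)
river: ρ → (7,9,-6)
river: ρ → (-6,15,1)
river: ρ → (1,15,-6)
ρ-cycle length = 16 (tail of 1 descent step not counted)

16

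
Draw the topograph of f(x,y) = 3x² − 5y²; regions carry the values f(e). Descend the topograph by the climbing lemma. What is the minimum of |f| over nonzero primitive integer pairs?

descent: ρ → (-5,0,3)
descent: ρ → (3,6,-2)  [lands on river]
river: ρ → (-2,6,3)
closes: descent 2, river 2
min |a| on river = 2

2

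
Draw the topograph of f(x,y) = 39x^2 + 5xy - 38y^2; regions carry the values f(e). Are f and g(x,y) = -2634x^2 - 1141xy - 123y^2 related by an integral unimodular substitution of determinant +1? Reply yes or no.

D₁ = 5953, D₂ = 5953
river cycle of f (length 146): (-38, 71, 6), (6, 73, -26), (-26, 31, 48), (48, 65, -9), (-9, 61, 62), (62, 63, -8), (-8, 65, 54), (54, 43, -19), (-19, 71, 12), (12, 73, -13), … (136 more)
river cycle of g (length 146): (-4, 73, 39), (39, 5, -38), (-38, 71, 6), (6, 73, -26), (-26, 31, 48), (48, 65, -9), (-9, 61, 62), (62, 63, -8), (-8, 65, 54), (54, 43, -19), … (136 more)
cycles coincide ⇒ equivalent

yes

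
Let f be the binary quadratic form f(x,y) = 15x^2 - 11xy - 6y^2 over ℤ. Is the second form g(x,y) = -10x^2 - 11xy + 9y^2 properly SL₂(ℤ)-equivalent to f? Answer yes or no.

D₁ = 481, D₂ = 481
river cycle of f (length 26): (-6, 11, 15), (15, 19, -2), (-2, 21, 5), (5, 19, -6), (-6, 17, 8), (8, 15, -8), (-8, 17, 6), (6, 19, -5), (-5, 21, 2), (2, 19, -15), … (16 more)
river cycle of g (length 30): (9, 11, -10), (-10, 9, 10), (10, 11, -9), (-9, 7, 12), (12, 17, -4), (-4, 15, 16), (16, 17, -3), (-3, 19, 10), (10, 21, -1), (-1, 21, 10), … (20 more)
cycles differ ⇒ inequivalent

no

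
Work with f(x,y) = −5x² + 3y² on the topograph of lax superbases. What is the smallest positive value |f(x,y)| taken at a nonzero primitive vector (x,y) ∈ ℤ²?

descent: ρ → (3,6,-2)  [lands on river]
river: ρ → (-2,6,3)
closes: descent 1, river 2
min |a| on river = 2

2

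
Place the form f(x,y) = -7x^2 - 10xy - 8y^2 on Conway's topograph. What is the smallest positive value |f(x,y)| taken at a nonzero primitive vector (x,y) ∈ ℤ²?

translate: b→-4 (≡10 mod 14), so (7,10,8)→(7,-4,5)
flip: (7,-4,5)→(5,4,7)
reduced (well bottom): (5,4,7) with a≤c, −a<b≤a
well minimum |f| = |-5| = 5 (negative-definite)

5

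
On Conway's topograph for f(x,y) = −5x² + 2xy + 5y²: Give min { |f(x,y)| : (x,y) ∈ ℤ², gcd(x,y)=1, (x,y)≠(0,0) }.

river: ρ → (5,8,-2)
river: ρ → (-2,8,5)
river: ρ → (5,2,-5)
river: ρ → (-5,8,2)
river: ρ → (2,8,-5)
river: ρ → (-5,2,5)
closes: descent 0, river 6
min |a| on river = 2

2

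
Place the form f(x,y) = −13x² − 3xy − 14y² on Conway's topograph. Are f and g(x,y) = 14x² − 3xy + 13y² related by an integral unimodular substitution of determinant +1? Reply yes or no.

D₁ = -719, D₂ = -719
f is negative-definite; reduce −f:
−f: reduced (well bottom): (13,3,14) with a≤c, −a<b≤a
flip sign back: reduced form of f is (-13,-3,-14)
g: flip: (14,-3,13)→(13,3,14)
g: reduced (well bottom): (13,3,14) with a≤c, −a<b≤a
reduced forms (-13, -3, -14) vs (13, 3, 14) ⇒ inequivalent

no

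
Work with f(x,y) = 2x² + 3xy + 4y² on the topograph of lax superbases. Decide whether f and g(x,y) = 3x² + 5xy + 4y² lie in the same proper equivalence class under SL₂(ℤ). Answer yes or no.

D₁ = -23, D₂ = -23
f: translate: b→-1 (≡3 mod 4), so (2,3,4)→(2,-1,3)
f: reduced (well bottom): (2,-1,3) with a≤c, −a<b≤a
g: translate: b→-1 (≡5 mod 6), so (3,5,4)→(3,-1,2)
g: flip: (3,-1,2)→(2,1,3)
g: reduced (well bottom): (2,1,3) with a≤c, −a<b≤a
reduced forms (2, -1, 3) vs (2, 1, 3) ⇒ inequivalent

no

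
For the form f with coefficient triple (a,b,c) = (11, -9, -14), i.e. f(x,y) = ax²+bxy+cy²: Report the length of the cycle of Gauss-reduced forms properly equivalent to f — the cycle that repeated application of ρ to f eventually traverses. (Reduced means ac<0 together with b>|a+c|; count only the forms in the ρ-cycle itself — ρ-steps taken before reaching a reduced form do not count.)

D = 697, ⌊√D⌋ = 26
descent: ρ → (-14,9,11)  [lands on river]
river: ρ → (11,13,-12)
river: ρ → (-12,11,12)
river: ρ → (12,13,-11)
river: ρ → (-11,9,14)
river: ρ → (14,19,-6)
river: ρ → (-6,17,17)
river: ρ → (17,17,-6)
river: ρ → (-6,19,14)
river: ρ → (14,9,-11)
river: ρ → (-11,13,12)
river: ρ → (12,11,-12)
river: ρ → (-12,13,11)
river: ρ → (11,9,-14)
river: ρ → (-14,19,6)
river: ρ → (6,17,-17)
river: ρ → (-17,17,6)
river: ρ → (6,19,-14)
ρ-cycle length = 18 (tail of 1 descent step not counted)

18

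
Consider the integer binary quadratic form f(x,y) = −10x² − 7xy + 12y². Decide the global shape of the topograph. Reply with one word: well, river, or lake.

D = b²−4ac = (-7)² − 4·(-10)·12 = 529
D = 23² is a perfect square ⇒ form factors over ℤ ⇒ lakes

lake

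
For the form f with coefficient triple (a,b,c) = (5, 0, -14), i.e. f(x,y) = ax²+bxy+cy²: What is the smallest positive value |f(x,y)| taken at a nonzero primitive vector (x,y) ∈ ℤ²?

descent: ρ → (-14,0,5)
descent: ρ → (5,10,-9)  [lands on river]
river: ρ → (-9,8,6)
river: ρ → (6,16,-1)
river: ρ → (-1,16,6)
river: ρ → (6,8,-9)
river: ρ → (-9,10,5)
closes: descent 2, river 6
min |a| on river = 1

1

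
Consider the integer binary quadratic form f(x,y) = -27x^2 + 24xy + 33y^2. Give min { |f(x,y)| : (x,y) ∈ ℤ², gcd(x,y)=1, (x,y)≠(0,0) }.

river: ρ → (33,42,-18)
river: ρ → (-18,30,45)
river: ρ → (45,60,-3)
river: ρ → (-3,60,45)
river: ρ → (45,30,-18)
river: ρ → (-18,42,33)
river: ρ → (33,24,-27)
river: ρ → (-27,30,30)
river: ρ → (30,30,-27)
river: ρ → (-27,24,33)
closes: descent 0, river 10
min |a| on river = 3

3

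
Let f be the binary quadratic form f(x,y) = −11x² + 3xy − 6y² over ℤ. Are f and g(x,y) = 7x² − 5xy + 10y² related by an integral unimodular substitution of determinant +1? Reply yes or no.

D₁ = -255, D₂ = -255
f is negative-definite; reduce −f:
−f: flip: (11,-3,6)→(6,3,11)
−f: reduced (well bottom): (6,3,11) with a≤c, −a<b≤a
flip sign back: reduced form of f is (-6,-3,-11)
g: reduced (well bottom): (7,-5,10) with a≤c, −a<b≤a
reduced forms (-6, -3, -11) vs (7, -5, 10) ⇒ inequivalent

no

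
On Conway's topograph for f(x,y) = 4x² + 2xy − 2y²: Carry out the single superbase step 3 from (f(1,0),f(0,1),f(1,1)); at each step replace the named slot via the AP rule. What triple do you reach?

start (4,-2,4) = (f(1,0),f(0,1),f(1,1))
replace slot 3: 2·(4+(-2)) − 4 = 0 → (4,-2,0)

4,-2,0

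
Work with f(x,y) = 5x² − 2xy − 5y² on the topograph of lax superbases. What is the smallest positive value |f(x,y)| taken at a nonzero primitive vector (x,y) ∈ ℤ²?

descent: ρ → (-5,2,5)  [lands on river]
river: ρ → (5,8,-2)
river: ρ → (-2,8,5)
river: ρ → (5,2,-5)
river: ρ → (-5,8,2)
river: ρ → (2,8,-5)
closes: descent 1, river 6
min |a| on river = 2

2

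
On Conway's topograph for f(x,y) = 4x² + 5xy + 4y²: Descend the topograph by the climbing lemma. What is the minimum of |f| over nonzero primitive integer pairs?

translate: b→-3 (≡5 mod 8), so (4,5,4)→(4,-3,3)
flip: (4,-3,3)→(3,3,4)
reduced (well bottom): (3,3,4) with a≤c, −a<b≤a
well minimum = a = 3

3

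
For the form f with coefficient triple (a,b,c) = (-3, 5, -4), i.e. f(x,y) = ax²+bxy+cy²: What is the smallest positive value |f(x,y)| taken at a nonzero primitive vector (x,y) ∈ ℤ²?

translate: b→1 (≡-5 mod 6), so (3,-5,4)→(3,1,2)
flip: (3,1,2)→(2,-1,3)
reduced (well bottom): (2,-1,3) with a≤c, −a<b≤a
well minimum |f| = |-2| = 2 (negative-definite)

2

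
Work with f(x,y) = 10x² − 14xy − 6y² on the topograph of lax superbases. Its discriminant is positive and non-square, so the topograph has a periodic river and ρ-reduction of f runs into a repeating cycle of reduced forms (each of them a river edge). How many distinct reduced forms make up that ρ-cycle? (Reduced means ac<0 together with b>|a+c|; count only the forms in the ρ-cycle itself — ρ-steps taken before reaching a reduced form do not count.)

D = 436, ⌊√D⌋ = 20
descent: ρ → (-6,14,10)  [lands on river]
river: ρ → (10,6,-10)
river: ρ → (-10,14,6)
river: ρ → (6,10,-14)
river: ρ → (-14,18,2)
river: ρ → (2,18,-14)
river: ρ → (-14,10,6)
river: ρ → (6,14,-10)
river: ρ → (-10,6,10)
river: ρ → (10,14,-6)
river: ρ → (-6,10,14)
river: ρ → (14,18,-2)
river: ρ → (-2,18,14)
river: ρ → (14,10,-6)
ρ-cycle length = 14 (tail of 1 descent step not counted)

14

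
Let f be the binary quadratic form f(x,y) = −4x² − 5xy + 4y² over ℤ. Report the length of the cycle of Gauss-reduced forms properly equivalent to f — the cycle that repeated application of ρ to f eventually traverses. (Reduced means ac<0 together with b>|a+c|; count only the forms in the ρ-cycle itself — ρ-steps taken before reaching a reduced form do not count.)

D = 89, ⌊√D⌋ = 9
descent: ρ → (4,5,-4)  [lands on river]
river: ρ → (-4,3,5)
river: ρ → (5,7,-2)
river: ρ → (-2,9,1)
river: ρ → (1,9,-2)
river: ρ → (-2,7,5)
river: ρ → (5,3,-4)
river: ρ → (-4,5,4)
river: ρ → (4,3,-5)
river: ρ → (-5,7,2)
river: ρ → (2,9,-1)
river: ρ → (-1,9,2)
river: ρ → (2,7,-5)
river: ρ → (-5,3,4)
ρ-cycle length = 14 (tail of 1 descent step not counted)

14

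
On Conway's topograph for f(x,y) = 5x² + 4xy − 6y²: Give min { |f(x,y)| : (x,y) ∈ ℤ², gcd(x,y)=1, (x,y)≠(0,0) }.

river: ρ → (-6,8,3)
river: ρ → (3,10,-3)
river: ρ → (-3,8,6)
river: ρ → (6,4,-5)
river: ρ → (-5,6,5)
river: ρ → (5,4,-6)
closes: descent 0, river 6
min |a| on river = 3

3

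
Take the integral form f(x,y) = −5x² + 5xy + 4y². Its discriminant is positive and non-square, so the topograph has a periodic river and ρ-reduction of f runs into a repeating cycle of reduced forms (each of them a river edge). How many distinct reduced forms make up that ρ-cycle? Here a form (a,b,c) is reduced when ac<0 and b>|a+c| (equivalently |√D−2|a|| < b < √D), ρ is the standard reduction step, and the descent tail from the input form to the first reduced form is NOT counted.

D = 105, ⌊√D⌋ = 10
river: ρ → (4,3,-6)
river: ρ → (-6,9,1)
river: ρ → (1,9,-6)
river: ρ → (-6,3,4)
river: ρ → (4,5,-5)
river: ρ → (-5,5,4)
ρ-cycle length = 6 (tail of 0 descent steps not counted)

6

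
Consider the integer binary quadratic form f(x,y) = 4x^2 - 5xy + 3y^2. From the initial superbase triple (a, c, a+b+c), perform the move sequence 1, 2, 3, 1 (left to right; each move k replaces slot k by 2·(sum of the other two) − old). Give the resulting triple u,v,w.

start (4,3,2) = (f(1,0),f(0,1),f(1,1))
replace slot 1: 2·(3+2) − 4 = 6 → (6,3,2)
replace slot 2: 2·(6+2) − 3 = 13 → (6,13,2)
replace slot 3: 2·(6+13) − 2 = 36 → (6,13,36)
replace slot 1: 2·(13+36) − 6 = 92 → (92,13,36)

92,13,36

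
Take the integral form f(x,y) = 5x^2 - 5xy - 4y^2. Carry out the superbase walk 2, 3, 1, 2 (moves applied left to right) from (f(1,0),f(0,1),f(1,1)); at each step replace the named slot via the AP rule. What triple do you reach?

start (5,-4,-4) = (f(1,0),f(0,1),f(1,1))
replace slot 2: 2·(5+(-4)) − (-4) = 6 → (5,6,-4)
replace slot 3: 2·(5+6) − (-4) = 26 → (5,6,26)
replace slot 1: 2·(6+26) − 5 = 59 → (59,6,26)
replace slot 2: 2·(59+26) − 6 = 164 → (59,164,26)

59,164,26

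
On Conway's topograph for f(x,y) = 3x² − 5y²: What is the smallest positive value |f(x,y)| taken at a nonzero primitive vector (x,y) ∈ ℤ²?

descent: ρ → (-5,0,3)
descent: ρ → (3,6,-2)  [lands on river]
river: ρ → (-2,6,3)
closes: descent 2, river 2
min |a| on river = 2

2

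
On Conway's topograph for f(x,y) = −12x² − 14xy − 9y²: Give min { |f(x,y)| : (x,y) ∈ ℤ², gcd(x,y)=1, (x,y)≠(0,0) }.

translate: b→-10 (≡14 mod 24), so (12,14,9)→(12,-10,7)
flip: (12,-10,7)→(7,10,12)
translate: b→-4 (≡10 mod 14), so (7,10,12)→(7,-4,9)
reduced (well bottom): (7,-4,9) with a≤c, −a<b≤a
well minimum |f| = |-7| = 7 (negative-definite)

7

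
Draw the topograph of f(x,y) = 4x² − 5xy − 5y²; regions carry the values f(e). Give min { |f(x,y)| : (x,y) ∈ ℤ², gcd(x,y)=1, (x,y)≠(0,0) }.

descent: ρ → (-5,5,4)  [lands on river]
river: ρ → (4,3,-6)
river: ρ → (-6,9,1)
river: ρ → (1,9,-6)
river: ρ → (-6,3,4)
river: ρ → (4,5,-5)
closes: descent 1, river 6
min |a| on river = 1

1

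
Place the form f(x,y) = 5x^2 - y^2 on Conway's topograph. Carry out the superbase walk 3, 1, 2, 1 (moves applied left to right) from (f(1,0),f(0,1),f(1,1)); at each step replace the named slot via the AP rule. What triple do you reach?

start (5,-1,4) = (f(1,0),f(0,1),f(1,1))
replace slot 3: 2·(5+(-1)) − 4 = 4 → (5,-1,4)
replace slot 1: 2·((-1)+4) − 5 = 1 → (1,-1,4)
replace slot 2: 2·(1+4) − (-1) = 11 → (1,11,4)
replace slot 1: 2·(11+4) − 1 = 29 → (29,11,4)

29,11,4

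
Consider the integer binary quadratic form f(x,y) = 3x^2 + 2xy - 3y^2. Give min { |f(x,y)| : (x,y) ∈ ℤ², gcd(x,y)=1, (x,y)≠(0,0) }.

river: ρ → (-3,4,2)
river: ρ → (2,4,-3)
river: ρ → (-3,2,3)
river: ρ → (3,4,-2)
river: ρ → (-2,4,3)
river: ρ → (3,2,-3)
closes: descent 0, river 6
min |a| on river = 2

2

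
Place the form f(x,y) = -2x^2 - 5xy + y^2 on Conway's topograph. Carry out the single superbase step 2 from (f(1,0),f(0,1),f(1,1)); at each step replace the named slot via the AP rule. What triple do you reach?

start (-2,1,-6) = (f(1,0),f(0,1),f(1,1))
replace slot 2: 2·((-2)+(-6)) − 1 = -17 → (-2,-17,-6)

-2,-17,-6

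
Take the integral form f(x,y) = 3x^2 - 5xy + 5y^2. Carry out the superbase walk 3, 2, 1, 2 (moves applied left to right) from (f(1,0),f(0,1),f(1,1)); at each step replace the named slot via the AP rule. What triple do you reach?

start (3,5,3) = (f(1,0),f(0,1),f(1,1))
replace slot 3: 2·(3+5) − 3 = 13 → (3,5,13)
replace slot 2: 2·(3+13) − 5 = 27 → (3,27,13)
replace slot 1: 2·(27+13) − 3 = 77 → (77,27,13)
replace slot 2: 2·(77+13) − 27 = 153 → (77,153,13)

77,153,13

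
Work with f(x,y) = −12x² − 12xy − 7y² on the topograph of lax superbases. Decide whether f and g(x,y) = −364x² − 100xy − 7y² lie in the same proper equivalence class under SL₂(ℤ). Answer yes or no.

D₁ = -192, D₂ = -192
f is negative-definite; reduce −f:
−f: flip: (12,12,7)→(7,-12,12)
−f: translate: b→2 (≡-12 mod 14), so (7,-12,12)→(7,2,7)
−f: reduced (well bottom): (7,2,7) with a≤c, −a<b≤a
flip sign back: reduced form of f is (-7,-2,-7)
g is negative-definite; reduce −g:
−g: flip: (364,100,7)→(7,-100,364)
−g: translate: b→-2 (≡-100 mod 14), so (7,-100,364)→(7,-2,7)
−g: flip: (7,-2,7)→(7,2,7)
−g: reduced (well bottom): (7,2,7) with a≤c, −a<b≤a
flip sign back: reduced form of g is (-7,-2,-7)
reduced forms (-7, -2, -7) vs (-7, -2, -7) ⇒ equivalent

yes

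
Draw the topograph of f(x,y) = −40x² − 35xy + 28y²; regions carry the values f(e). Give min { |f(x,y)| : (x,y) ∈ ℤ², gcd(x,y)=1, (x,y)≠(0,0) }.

descent: ρ → (28,35,-40)  [lands on river]
river: ρ → (-40,45,23)
river: ρ → (23,47,-38)
river: ρ → (-38,29,32)
river: ρ → (32,35,-35)
river: ρ → (-35,35,32)
river: ρ → (32,29,-38)
river: ρ → (-38,47,23)
river: ρ → (23,45,-40)
river: ρ → (-40,35,28)
river: ρ → (28,21,-47)
river: ρ → (-47,73,2)
river: ρ → (2,75,-10)
river: ρ → (-10,65,37)
river: ρ → (37,9,-38)
river: ρ → (-38,67,8)
river: ρ → (8,61,-62)
river: ρ → (-62,63,7)
river: ρ → (7,63,-62)
river: ρ → (-62,61,8)
river: ρ → (8,67,-38)
river: ρ → (-38,9,37)
river: ρ → (37,65,-10)
river: ρ → (-10,75,2)
river: ρ → (2,73,-47)
river: ρ → (-47,21,28)
closes: descent 1, river 26
min |a| on river = 2

2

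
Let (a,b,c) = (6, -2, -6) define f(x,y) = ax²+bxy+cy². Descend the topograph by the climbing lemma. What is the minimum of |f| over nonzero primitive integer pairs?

descent: ρ → (-6,2,6)  [lands on river]
river: ρ → (6,10,-2)
river: ρ → (-2,10,6)
river: ρ → (6,2,-6)
river: ρ → (-6,10,2)
river: ρ → (2,10,-6)
closes: descent 1, river 6
min |a| on river = 2

2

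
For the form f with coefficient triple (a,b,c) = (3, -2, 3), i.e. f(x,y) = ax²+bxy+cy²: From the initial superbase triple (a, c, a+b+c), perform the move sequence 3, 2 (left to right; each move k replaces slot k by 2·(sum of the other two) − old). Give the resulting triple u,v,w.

start (3,3,4) = (f(1,0),f(0,1),f(1,1))
replace slot 3: 2·(3+3) − 4 = 8 → (3,3,8)
replace slot 2: 2·(3+8) − 3 = 19 → (3,19,8)

3,19,8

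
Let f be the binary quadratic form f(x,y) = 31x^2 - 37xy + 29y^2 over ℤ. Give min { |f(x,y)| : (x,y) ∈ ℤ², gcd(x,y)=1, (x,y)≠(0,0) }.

translate: b→25 (≡-37 mod 62), so (31,-37,29)→(31,25,23)
flip: (31,25,23)→(23,-25,31)
translate: b→21 (≡-25 mod 46), so (23,-25,31)→(23,21,29)
reduced (well bottom): (23,21,29) with a≤c, −a<b≤a
well minimum = a = 23

23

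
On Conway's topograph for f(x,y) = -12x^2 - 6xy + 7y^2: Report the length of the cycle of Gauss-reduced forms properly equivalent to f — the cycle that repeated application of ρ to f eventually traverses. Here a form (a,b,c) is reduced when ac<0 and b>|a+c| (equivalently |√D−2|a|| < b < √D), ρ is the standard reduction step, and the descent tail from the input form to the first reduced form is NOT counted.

D = 372, ⌊√D⌋ = 19
descent: ρ → (7,6,-12)  [lands on river]
river: ρ → (-12,18,1)
river: ρ → (1,18,-12)
river: ρ → (-12,6,7)
river: ρ → (7,8,-11)
river: ρ → (-11,14,4)
river: ρ → (4,18,-3)
river: ρ → (-3,18,4)
river: ρ → (4,14,-11)
river: ρ → (-11,8,7)
ρ-cycle length = 10 (tail of 1 descent step not counted)

10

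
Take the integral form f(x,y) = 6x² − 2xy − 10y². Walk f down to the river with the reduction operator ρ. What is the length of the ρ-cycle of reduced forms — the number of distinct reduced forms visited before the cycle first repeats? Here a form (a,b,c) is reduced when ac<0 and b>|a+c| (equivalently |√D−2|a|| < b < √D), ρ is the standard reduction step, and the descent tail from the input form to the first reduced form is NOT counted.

D = 244, ⌊√D⌋ = 15
descent: ρ → (-10,2,6)
descent: ρ → (6,10,-6)  [lands on river]
river: ρ → (-6,14,2)
river: ρ → (2,14,-6)
river: ρ → (-6,10,6)
river: ρ → (6,14,-2)
river: ρ → (-2,14,6)
ρ-cycle length = 6 (tail of 2 descent steps not counted)

6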